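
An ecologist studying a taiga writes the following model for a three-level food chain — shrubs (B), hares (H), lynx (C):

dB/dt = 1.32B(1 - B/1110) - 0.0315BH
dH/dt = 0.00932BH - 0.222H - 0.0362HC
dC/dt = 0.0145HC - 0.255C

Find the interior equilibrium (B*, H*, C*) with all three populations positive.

B* ≈ 644, H* ≈ 17.6, C* ≈ 160

From dC/dt = 0: 0.0145H* = 0.255, so H* = 17.6.
From dB/dt = 0: 1.32(1 - B*/1110) = 0.0315·17.6, giving B* = 1110·(1 - 0.42) = 644.
From dH/dt = 0: 0.00932·644 - 0.222 = 0.0362C*, so C* = 5.78/0.0362 = 160.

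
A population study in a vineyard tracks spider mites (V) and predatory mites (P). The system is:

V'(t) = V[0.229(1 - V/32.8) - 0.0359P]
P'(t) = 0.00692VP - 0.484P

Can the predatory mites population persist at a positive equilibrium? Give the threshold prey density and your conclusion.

The predator equation gives dP/dt > 0 only when V > 0.484/0.00692 = 69.9.
Without the predator, V → K = 32.8. Since 32.8 < 69.9, the predator cannot invade.

Threshold V = 69.9; K < 69.9, so no, the predator goes extinct.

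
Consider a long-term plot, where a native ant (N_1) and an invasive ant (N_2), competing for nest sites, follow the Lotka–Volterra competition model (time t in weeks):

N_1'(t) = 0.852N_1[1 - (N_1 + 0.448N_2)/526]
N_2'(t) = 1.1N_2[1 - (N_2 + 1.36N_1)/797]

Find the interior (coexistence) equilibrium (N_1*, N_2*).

N_1* ≈ 432, N_2* ≈ 209

Setting both brackets to zero gives the nullclines N_1 + 0.448N_2 = 526 and 1.36N_1 + N_2 = 797.
Substituting N_2 = 797 - 1.36N_1 into the first: N_1(1 - 0.448·1.36) = 526 - 0.448·797.
So N_1* = 169/0.391 = 432, and then N_2* = 797 - 1.36·432 = 209.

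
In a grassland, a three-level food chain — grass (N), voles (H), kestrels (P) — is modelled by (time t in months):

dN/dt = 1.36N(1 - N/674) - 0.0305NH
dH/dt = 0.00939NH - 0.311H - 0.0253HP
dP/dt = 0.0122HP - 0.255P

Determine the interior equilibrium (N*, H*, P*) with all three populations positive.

N* ≈ 358, H* ≈ 20.9, P* ≈ 121

From dP/dt = 0: 0.0122H* = 0.255, so H* = 20.9.
From dN/dt = 0: 1.36(1 - N*/674) = 0.0305·20.9, giving N* = 674·(1 - 0.469) = 358.
From dH/dt = 0: 0.00939·358 - 0.311 = 0.0253P*, so P* = 3.05/0.0253 = 121.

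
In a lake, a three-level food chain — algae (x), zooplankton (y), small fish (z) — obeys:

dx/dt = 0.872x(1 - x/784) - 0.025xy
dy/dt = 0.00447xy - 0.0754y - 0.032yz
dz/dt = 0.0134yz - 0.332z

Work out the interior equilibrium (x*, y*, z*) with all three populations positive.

x* ≈ 227, y* ≈ 24.8, z* ≈ 29.4

From dz/dt = 0: 0.0134y* = 0.332, so y* = 24.8.
From dx/dt = 0: 0.872(1 - x*/784) = 0.025·24.8, giving x* = 784·(1 - 0.71) = 227.
From dy/dt = 0: 0.00447·227 - 0.0754 = 0.032z*, so z* = 0.94/0.032 = 29.4.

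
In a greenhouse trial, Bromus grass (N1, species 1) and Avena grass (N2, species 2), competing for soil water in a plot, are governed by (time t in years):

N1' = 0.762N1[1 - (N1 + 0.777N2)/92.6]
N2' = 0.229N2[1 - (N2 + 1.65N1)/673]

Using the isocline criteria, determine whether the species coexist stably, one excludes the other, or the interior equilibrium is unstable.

Compare the nullcline intercepts: K1/α12 = 92.6/0.777 = 119 < K2 = 673; K2/α21 = 673/1.65 = 408 > K1 = 92.6.
Since the inequalities point opposite ways, species 2 can invade but species 1 cannot.

species 2 excludes species 1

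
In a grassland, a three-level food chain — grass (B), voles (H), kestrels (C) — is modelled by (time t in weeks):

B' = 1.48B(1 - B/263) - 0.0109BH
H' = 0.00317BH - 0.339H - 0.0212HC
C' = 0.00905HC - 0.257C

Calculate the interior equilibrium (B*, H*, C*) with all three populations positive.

B* ≈ 208, H* ≈ 28.4, C* ≈ 15.1

From dC/dt = 0: 0.00905H* = 0.257, so H* = 28.4.
From dB/dt = 0: 1.48(1 - B*/263) = 0.0109·28.4, giving B* = 263·(1 - 0.209) = 208.
From dH/dt = 0: 0.00317·208 - 0.339 = 0.0212C*, so C* = 0.32/0.0212 = 15.1.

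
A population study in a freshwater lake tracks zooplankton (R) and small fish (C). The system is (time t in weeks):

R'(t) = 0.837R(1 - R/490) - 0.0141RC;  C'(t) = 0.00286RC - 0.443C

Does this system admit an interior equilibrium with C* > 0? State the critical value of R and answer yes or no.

Threshold R = 155; K > 155, so yes, the predator persists.

The predator equation gives dC/dt > 0 only when R > 0.443/0.00286 = 155.
Without the predator, R → K = 490. Since 490 > 155, the predator can invade and persist.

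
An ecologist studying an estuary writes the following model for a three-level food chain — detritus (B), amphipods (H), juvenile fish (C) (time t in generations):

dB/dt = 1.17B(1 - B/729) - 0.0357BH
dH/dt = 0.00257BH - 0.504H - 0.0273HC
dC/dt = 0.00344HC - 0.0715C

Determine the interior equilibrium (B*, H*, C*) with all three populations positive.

From dC/dt = 0: 0.00344H* = 0.0715, so H* = 20.8.
From dB/dt = 0: 1.17(1 - B*/729) = 0.0357·20.8, giving B* = 729·(1 - 0.634) = 267.
From dH/dt = 0: 0.00257·267 - 0.504 = 0.0273C*, so C* = 0.181/0.0273 = 6.64.

B* ≈ 267, H* ≈ 20.8, C* ≈ 6.64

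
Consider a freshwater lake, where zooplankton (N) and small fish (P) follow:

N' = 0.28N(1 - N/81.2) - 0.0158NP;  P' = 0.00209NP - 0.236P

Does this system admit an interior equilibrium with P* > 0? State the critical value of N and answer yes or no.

Threshold N = 113; K < 113, so no, the predator goes extinct.

The predator equation gives dP/dt > 0 only when N > 0.236/0.00209 = 113.
Without the predator, N → K = 81.2. Since 81.2 < 113, the predator cannot invade.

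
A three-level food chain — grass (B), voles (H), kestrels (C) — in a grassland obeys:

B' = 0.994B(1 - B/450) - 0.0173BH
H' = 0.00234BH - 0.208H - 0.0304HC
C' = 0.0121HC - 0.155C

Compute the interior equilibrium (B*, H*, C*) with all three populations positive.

B* ≈ 350, H* ≈ 12.8, C* ≈ 20.1

From dC/dt = 0: 0.0121H* = 0.155, so H* = 12.8.
From dB/dt = 0: 0.994(1 - B*/450) = 0.0173·12.8, giving B* = 450·(1 - 0.223) = 350.
From dH/dt = 0: 0.00234·350 - 0.208 = 0.0304C*, so C* = 0.61/0.0304 = 20.1.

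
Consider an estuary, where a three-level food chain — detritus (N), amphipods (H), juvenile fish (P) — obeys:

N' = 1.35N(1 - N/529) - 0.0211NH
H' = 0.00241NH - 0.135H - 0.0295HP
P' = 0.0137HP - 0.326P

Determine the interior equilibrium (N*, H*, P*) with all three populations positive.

From dP/dt = 0: 0.0137H* = 0.326, so H* = 23.8.
From dN/dt = 0: 1.35(1 - N*/529) = 0.0211·23.8, giving N* = 529·(1 - 0.372) = 332.
From dH/dt = 0: 0.00241·332 - 0.135 = 0.0295P*, so P* = 0.666/0.0295 = 22.6.

N* ≈ 332, H* ≈ 23.8, P* ≈ 22.6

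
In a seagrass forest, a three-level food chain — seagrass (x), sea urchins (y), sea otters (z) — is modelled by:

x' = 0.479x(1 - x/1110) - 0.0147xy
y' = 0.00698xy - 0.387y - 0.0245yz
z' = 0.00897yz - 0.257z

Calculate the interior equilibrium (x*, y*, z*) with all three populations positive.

From dz/dt = 0: 0.00897y* = 0.257, so y* = 28.7.
From dx/dt = 0: 0.479(1 - x*/1110) = 0.0147·28.7, giving x* = 1110·(1 - 0.879) = 134.
From dy/dt = 0: 0.00698·134 - 0.387 = 0.0245z*, so z* = 0.548/0.0245 = 22.4.

x* ≈ 134, y* ≈ 28.7, z* ≈ 22.4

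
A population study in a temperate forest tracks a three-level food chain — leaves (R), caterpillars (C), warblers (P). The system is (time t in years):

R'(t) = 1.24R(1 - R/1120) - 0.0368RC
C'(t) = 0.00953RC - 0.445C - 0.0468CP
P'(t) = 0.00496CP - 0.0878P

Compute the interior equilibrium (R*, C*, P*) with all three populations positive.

From dP/dt = 0: 0.00496C* = 0.0878, so C* = 17.7.
From dR/dt = 0: 1.24(1 - R*/1120) = 0.0368·17.7, giving R* = 1120·(1 - 0.525) = 532.
From dC/dt = 0: 0.00953·532 - 0.445 = 0.0468P*, so P* = 4.62/0.0468 = 98.7.

R* ≈ 532, C* ≈ 17.7, P* ≈ 98.7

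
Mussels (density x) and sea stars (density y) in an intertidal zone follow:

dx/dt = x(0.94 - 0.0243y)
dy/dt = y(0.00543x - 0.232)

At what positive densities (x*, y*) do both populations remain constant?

Set dy/dt = 0 with y > 0: 0.00543x - 0.232 = 0, so x* = 0.232/0.00543 = 42.7.
Set dx/dt = 0 with x > 0: 0.94 - 0.0243y = 0, so y* = 0.94/0.0243 = 38.7.

x* ≈ 42.7, y* ≈ 38.7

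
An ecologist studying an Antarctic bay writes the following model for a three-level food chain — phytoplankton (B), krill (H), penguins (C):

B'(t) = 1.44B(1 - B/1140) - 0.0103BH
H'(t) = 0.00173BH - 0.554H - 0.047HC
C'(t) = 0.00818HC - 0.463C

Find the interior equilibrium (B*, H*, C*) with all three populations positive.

From dC/dt = 0: 0.00818H* = 0.463, so H* = 56.6.
From dB/dt = 0: 1.44(1 - B*/1140) = 0.0103·56.6, giving B* = 1140·(1 - 0.405) = 678.
From dH/dt = 0: 0.00173·678 - 0.554 = 0.047C*, so C* = 0.62/0.047 = 13.2.

B* ≈ 678, H* ≈ 56.6, C* ≈ 13.2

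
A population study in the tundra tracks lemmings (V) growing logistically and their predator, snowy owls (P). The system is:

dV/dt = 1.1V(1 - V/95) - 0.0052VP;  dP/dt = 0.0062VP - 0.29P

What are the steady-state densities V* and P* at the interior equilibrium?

From dP/dt = 0 with P > 0: 0.0062V* = 0.29, so V* = 46.8.
Substitute into dV/dt = 0: 1.1(1 - 46.8/95) = 0.0052P*.
The bracket is 0.508, giving P* = 0.558/0.0052 = 107.

V* ≈ 46.8, P* ≈ 107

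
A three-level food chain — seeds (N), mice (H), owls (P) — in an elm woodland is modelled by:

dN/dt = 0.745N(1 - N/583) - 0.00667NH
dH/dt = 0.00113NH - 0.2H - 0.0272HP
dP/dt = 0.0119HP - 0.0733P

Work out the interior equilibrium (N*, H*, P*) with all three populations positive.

From dP/dt = 0: 0.0119H* = 0.0733, so H* = 6.16.
From dN/dt = 0: 0.745(1 - N*/583) = 0.00667·6.16, giving N* = 583·(1 - 0.0551) = 551.
From dH/dt = 0: 0.00113·551 - 0.2 = 0.0272P*, so P* = 0.422/0.0272 = 15.5.

N* ≈ 551, H* ≈ 6.16, P* ≈ 15.5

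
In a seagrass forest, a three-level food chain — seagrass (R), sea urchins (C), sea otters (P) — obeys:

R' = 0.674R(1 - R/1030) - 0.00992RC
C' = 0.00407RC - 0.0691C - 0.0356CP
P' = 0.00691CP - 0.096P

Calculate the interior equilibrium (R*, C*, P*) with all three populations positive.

From dP/dt = 0: 0.00691C* = 0.096, so C* = 13.9.
From dR/dt = 0: 0.674(1 - R*/1030) = 0.00992·13.9, giving R* = 1030·(1 - 0.204) = 819.
From dC/dt = 0: 0.00407·819 - 0.0691 = 0.0356P*, so P* = 3.27/0.0356 = 91.7.

R* ≈ 819, C* ≈ 13.9, P* ≈ 91.7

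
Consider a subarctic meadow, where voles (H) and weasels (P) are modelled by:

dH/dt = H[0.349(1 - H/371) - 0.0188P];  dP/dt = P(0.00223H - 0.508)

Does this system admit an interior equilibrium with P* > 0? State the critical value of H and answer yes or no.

Threshold H = 228; K > 228, so yes, the predator persists.

The predator equation gives dP/dt > 0 only when H > 0.508/0.00223 = 228.
Without the predator, H → K = 371. Since 371 > 228, the predator can invade and persist.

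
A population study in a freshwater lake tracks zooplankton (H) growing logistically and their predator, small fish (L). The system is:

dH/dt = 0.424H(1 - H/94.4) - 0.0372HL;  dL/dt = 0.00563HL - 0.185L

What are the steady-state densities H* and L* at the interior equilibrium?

From dL/dt = 0 with L > 0: 0.00563H* = 0.185, so H* = 32.9.
Substitute into dH/dt = 0: 0.424(1 - 32.9/94.4) = 0.0372L*.
The bracket is 0.652, giving L* = 0.276/0.0372 = 7.43.

H* ≈ 32.9, L* ≈ 7.43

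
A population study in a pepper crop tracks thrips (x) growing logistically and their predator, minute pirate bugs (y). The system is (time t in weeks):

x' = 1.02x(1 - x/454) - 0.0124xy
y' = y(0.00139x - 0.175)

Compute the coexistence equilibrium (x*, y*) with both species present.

x* ≈ 126, y* ≈ 59.4

From dy/dt = 0 with y > 0: 0.00139x* = 0.175, so x* = 126.
Substitute into dx/dt = 0: 1.02(1 - 126/454) = 0.0124y*.
The bracket is 0.723, giving y* = 0.737/0.0124 = 59.4.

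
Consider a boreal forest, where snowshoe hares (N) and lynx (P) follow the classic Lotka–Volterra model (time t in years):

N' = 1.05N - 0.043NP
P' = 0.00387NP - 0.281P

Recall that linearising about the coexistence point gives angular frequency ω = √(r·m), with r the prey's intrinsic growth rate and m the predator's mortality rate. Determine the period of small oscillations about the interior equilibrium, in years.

Here r = 1.05 and m = 0.281, so r·m = 0.295.
ω = √0.295 = 0.543 per year, hence T = 2π/ω ≈ 11.6 years.

T ≈ 11.6 years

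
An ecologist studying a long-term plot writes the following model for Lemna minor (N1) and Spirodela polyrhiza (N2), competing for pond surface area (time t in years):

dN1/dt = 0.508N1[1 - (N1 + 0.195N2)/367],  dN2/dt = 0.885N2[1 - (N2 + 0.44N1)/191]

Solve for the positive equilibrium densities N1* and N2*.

N1* ≈ 361, N2* ≈ 32.3

Setting both brackets to zero gives the nullclines N1 + 0.195N2 = 367 and 0.44N1 + N2 = 191.
Substituting N2 = 191 - 0.44N1 into the first: N1(1 - 0.195·0.44) = 367 - 0.195·191.
So N1* = 330/0.914 = 361, and then N2* = 191 - 0.44·361 = 32.3.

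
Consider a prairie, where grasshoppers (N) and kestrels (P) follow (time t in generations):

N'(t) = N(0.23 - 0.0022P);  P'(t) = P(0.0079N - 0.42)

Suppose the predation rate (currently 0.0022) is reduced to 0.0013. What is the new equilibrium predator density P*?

At the interior fixed point, setting dN/dt = 0 with N > 0 fixes P* = (prey growth rate)/(NP coefficient) — independent of the other coefficients.
With the change, P* = 0.23/0.0013 = 177; it rises from 105.

P* ≈ 177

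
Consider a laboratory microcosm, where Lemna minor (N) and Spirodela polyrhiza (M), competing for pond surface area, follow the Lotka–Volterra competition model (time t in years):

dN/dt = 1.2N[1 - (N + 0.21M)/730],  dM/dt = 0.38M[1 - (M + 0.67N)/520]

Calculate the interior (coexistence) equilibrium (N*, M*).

Setting both brackets to zero gives the nullclines N + 0.21M = 730 and 0.67N + M = 520.
Substituting M = 520 - 0.67N into the first: N(1 - 0.21·0.67) = 730 - 0.21·520.
So N* = 621/0.859 = 722, and then M* = 520 - 0.67·722 = 36.

N* ≈ 722, M* ≈ 36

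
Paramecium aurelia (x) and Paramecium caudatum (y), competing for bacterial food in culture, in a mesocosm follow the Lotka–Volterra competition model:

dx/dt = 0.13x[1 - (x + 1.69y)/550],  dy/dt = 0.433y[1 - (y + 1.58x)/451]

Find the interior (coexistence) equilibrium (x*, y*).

Setting both brackets to zero gives the nullclines x + 1.69y = 550 and 1.58x + y = 451.
Substituting y = 451 - 1.58x into the first: x(1 - 1.69·1.58) = 550 - 1.69·451.
So x* = -212/-1.67 = 127, and then y* = 451 - 1.58·127 = 250.

x* ≈ 127, y* ≈ 250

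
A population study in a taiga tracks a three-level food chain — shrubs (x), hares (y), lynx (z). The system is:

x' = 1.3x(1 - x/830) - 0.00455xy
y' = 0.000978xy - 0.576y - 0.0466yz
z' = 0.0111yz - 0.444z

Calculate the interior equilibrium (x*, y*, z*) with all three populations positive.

x* ≈ 714, y* ≈ 40, z* ≈ 2.62

From dz/dt = 0: 0.0111y* = 0.444, so y* = 40.
From dx/dt = 0: 1.3(1 - x*/830) = 0.00455·40, giving x* = 830·(1 - 0.14) = 714.
From dy/dt = 0: 0.000978·714 - 0.576 = 0.0466z*, so z* = 0.122/0.0466 = 2.62.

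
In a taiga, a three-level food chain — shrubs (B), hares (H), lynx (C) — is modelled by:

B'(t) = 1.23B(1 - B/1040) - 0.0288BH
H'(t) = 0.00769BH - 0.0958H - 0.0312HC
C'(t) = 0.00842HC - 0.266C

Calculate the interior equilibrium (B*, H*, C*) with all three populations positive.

From dC/dt = 0: 0.00842H* = 0.266, so H* = 31.6.
From dB/dt = 0: 1.23(1 - B*/1040) = 0.0288·31.6, giving B* = 1040·(1 - 0.74) = 271.
From dH/dt = 0: 0.00769·271 - 0.0958 = 0.0312C*, so C* = 1.99/0.0312 = 63.7.

B* ≈ 271, H* ≈ 31.6, C* ≈ 63.7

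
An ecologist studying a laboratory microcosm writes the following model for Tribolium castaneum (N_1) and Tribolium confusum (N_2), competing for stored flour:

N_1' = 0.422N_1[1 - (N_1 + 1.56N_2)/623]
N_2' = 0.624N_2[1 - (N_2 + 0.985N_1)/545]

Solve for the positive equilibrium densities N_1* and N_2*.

Setting both brackets to zero gives the nullclines N_1 + 1.56N_2 = 623 and 0.985N_1 + N_2 = 545.
Substituting N_2 = 545 - 0.985N_1 into the first: N_1(1 - 1.56·0.985) = 623 - 1.56·545.
So N_1* = -227/-0.537 = 423, and then N_2* = 545 - 0.985·423 = 128.

N_1* ≈ 423, N_2* ≈ 128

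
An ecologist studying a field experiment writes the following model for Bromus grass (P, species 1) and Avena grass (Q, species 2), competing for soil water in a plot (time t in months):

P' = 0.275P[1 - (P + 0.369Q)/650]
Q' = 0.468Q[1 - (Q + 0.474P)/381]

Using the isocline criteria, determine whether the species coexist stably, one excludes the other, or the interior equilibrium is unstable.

stable coexistence

Compare the nullcline intercepts: K1/α12 = 650/0.369 = 1760 > K2 = 381; K2/α21 = 381/0.474 = 804 > K1 = 650.
Since both inequalities hold, each species can invade when rare, so the interior equilibrium is stable.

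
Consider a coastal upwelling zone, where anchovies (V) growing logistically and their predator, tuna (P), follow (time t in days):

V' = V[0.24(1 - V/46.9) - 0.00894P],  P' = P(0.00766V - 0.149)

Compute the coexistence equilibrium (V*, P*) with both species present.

From dP/dt = 0 with P > 0: 0.00766V* = 0.149, so V* = 19.5.
Substitute into dV/dt = 0: 0.24(1 - 19.5/46.9) = 0.00894P*.
The bracket is 0.585, giving P* = 0.14/0.00894 = 15.7.

V* ≈ 19.5, P* ≈ 15.7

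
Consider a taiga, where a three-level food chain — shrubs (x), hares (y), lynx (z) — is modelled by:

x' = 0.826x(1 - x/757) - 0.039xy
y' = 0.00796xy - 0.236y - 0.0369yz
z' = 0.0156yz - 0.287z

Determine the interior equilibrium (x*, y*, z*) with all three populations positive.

x* ≈ 99.4, y* ≈ 18.4, z* ≈ 15.1

From dz/dt = 0: 0.0156y* = 0.287, so y* = 18.4.
From dx/dt = 0: 0.826(1 - x*/757) = 0.039·18.4, giving x* = 757·(1 - 0.869) = 99.4.
From dy/dt = 0: 0.00796·99.4 - 0.236 = 0.0369z*, so z* = 0.556/0.0369 = 15.1.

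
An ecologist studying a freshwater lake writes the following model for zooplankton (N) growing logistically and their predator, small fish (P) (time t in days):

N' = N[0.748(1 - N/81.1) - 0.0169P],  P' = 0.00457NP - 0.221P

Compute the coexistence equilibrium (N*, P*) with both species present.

N* ≈ 48.4, P* ≈ 17.9

From dP/dt = 0 with P > 0: 0.00457N* = 0.221, so N* = 48.4.
Substitute into dN/dt = 0: 0.748(1 - 48.4/81.1) = 0.0169P*.
The bracket is 0.404, giving P* = 0.302/0.0169 = 17.9.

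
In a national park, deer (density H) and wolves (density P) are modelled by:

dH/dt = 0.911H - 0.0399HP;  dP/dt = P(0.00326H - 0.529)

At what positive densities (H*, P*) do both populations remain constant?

Set dP/dt = 0 with P > 0: 0.00326H - 0.529 = 0, so H* = 0.529/0.00326 = 162.
Set dH/dt = 0 with H > 0: 0.911 - 0.0399P = 0, so P* = 0.911/0.0399 = 22.8.

H* ≈ 162, P* ≈ 22.8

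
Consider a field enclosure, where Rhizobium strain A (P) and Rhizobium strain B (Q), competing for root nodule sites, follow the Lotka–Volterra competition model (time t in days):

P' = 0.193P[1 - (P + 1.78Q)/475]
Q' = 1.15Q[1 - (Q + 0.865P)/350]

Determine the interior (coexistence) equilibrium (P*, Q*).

Setting both brackets to zero gives the nullclines P + 1.78Q = 475 and 0.865P + Q = 350.
Substituting Q = 350 - 0.865P into the first: P(1 - 1.78·0.865) = 475 - 1.78·350.
So P* = -148/-0.54 = 274, and then Q* = 350 - 0.865·274 = 113.

P* ≈ 274, Q* ≈ 113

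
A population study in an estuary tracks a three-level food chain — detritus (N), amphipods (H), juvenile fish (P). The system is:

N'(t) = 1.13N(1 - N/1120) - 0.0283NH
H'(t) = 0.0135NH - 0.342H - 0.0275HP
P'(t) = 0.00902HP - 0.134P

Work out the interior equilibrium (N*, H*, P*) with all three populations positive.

From dP/dt = 0: 0.00902H* = 0.134, so H* = 14.9.
From dN/dt = 0: 1.13(1 - N*/1120) = 0.0283·14.9, giving N* = 1120·(1 - 0.372) = 703.
From dH/dt = 0: 0.0135·703 - 0.342 = 0.0275P*, so P* = 9.15/0.0275 = 333.

N* ≈ 703, H* ≈ 14.9, P* ≈ 333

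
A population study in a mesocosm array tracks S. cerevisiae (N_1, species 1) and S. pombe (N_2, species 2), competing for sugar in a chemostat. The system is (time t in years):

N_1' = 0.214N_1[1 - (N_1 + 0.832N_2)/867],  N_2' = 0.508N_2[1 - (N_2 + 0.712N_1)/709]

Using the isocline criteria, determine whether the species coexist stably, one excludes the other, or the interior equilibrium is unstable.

Compare the nullcline intercepts: K1/α12 = 867/0.832 = 1040 > K2 = 709; K2/α21 = 709/0.712 = 996 > K1 = 867.
Since both inequalities hold, each species can invade when rare, so the interior equilibrium is stable.

stable coexistence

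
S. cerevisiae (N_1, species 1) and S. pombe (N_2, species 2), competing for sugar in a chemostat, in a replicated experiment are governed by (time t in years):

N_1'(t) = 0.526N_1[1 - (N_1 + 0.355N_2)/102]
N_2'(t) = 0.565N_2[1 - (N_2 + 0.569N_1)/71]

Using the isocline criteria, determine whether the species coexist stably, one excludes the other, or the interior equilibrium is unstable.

stable coexistence

Compare the nullcline intercepts: K1/α12 = 102/0.355 = 287 > K2 = 71; K2/α21 = 71/0.569 = 125 > K1 = 102.
Since both inequalities hold, each species can invade when rare, so the interior equilibrium is stable.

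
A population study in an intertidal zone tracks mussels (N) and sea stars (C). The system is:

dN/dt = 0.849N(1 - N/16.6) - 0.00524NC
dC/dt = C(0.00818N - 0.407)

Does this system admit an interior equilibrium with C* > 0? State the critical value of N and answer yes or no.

Threshold N = 49.8; K < 49.8, so no, the predator goes extinct.

The predator equation gives dC/dt > 0 only when N > 0.407/0.00818 = 49.8.
Without the predator, N → K = 16.6. Since 16.6 < 49.8, the predator cannot invade.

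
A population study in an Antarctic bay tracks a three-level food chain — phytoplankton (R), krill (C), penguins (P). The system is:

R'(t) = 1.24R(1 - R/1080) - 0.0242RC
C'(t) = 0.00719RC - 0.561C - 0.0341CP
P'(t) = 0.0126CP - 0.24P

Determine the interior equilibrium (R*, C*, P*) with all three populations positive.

R* ≈ 679, C* ≈ 19, P* ≈ 127

From dP/dt = 0: 0.0126C* = 0.24, so C* = 19.
From dR/dt = 0: 1.24(1 - R*/1080) = 0.0242·19, giving R* = 1080·(1 - 0.372) = 679.
From dC/dt = 0: 0.00719·679 - 0.561 = 0.0341P*, so P* = 4.32/0.0341 = 127.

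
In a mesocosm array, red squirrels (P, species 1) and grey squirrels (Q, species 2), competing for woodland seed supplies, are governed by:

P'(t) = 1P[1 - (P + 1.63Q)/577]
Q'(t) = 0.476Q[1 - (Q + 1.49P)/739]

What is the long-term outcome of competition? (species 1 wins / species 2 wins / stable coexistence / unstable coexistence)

Compare the nullcline intercepts: K1/α12 = 577/1.63 = 354 < K2 = 739; K2/α21 = 739/1.49 = 496 < K1 = 577.
Since both are reversed, neither can invade when rare; the interior point is a saddle.

unstable coexistence (outcome depends on initial conditions)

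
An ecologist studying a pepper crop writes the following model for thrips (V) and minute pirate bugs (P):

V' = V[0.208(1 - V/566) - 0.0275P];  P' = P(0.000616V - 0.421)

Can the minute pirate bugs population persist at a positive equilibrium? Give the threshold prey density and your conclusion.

Threshold V = 683; K < 683, so no, the predator goes extinct.

The predator equation gives dP/dt > 0 only when V > 0.421/0.000616 = 683.
Without the predator, V → K = 566. Since 566 < 683, the predator cannot invade.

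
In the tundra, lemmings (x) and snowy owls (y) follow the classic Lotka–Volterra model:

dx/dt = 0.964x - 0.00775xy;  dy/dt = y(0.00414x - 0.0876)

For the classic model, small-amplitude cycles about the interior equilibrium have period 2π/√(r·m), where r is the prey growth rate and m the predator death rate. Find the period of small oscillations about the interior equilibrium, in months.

T ≈ 21.6 months

Here r = 0.964 and m = 0.0876, so r·m = 0.0844.
ω = √0.0844 = 0.291 per month, hence T = 2π/ω ≈ 21.6 months.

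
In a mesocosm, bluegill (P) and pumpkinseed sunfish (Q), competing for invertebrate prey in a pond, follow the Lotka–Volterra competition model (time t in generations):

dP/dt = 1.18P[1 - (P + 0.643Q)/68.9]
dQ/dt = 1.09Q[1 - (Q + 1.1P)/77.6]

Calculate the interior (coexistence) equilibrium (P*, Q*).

Setting both brackets to zero gives the nullclines P + 0.643Q = 68.9 and 1.1P + Q = 77.6.
Substituting Q = 77.6 - 1.1P into the first: P(1 - 0.643·1.1) = 68.9 - 0.643·77.6.
So P* = 19/0.293 = 64.9, and then Q* = 77.6 - 1.1·64.9 = 6.18.

P* ≈ 64.9, Q* ≈ 6.18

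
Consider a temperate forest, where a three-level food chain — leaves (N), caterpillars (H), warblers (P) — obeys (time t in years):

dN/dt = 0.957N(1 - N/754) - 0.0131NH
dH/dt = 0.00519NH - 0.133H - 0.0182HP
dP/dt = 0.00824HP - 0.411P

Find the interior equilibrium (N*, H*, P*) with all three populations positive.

N* ≈ 239, H* ≈ 49.9, P* ≈ 60.9

From dP/dt = 0: 0.00824H* = 0.411, so H* = 49.9.
From dN/dt = 0: 0.957(1 - N*/754) = 0.0131·49.9, giving N* = 754·(1 - 0.683) = 239.
From dH/dt = 0: 0.00519·239 - 0.133 = 0.0182P*, so P* = 1.11/0.0182 = 60.9.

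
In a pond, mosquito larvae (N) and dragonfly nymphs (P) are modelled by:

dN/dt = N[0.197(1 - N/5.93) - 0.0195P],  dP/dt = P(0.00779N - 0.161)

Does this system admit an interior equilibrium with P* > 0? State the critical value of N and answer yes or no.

Threshold N = 20.7; K < 20.7, so no, the predator goes extinct.

The predator equation gives dP/dt > 0 only when N > 0.161/0.00779 = 20.7.
Without the predator, N → K = 5.93. Since 5.93 < 20.7, the predator cannot invade.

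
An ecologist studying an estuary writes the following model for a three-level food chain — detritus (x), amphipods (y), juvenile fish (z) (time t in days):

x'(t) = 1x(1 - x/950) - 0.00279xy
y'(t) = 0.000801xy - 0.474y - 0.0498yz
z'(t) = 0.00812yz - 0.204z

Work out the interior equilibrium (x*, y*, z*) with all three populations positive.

From dz/dt = 0: 0.00812y* = 0.204, so y* = 25.1.
From dx/dt = 0: 1(1 - x*/950) = 0.00279·25.1, giving x* = 950·(1 - 0.0701) = 883.
From dy/dt = 0: 0.000801·883 - 0.474 = 0.0498z*, so z* = 0.234/0.0498 = 4.69.

x* ≈ 883, y* ≈ 25.1, z* ≈ 4.69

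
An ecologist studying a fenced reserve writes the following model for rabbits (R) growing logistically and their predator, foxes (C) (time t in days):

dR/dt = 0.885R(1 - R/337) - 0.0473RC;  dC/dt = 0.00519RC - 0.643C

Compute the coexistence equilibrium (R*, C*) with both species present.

R* ≈ 124, C* ≈ 11.8

From dC/dt = 0 with C > 0: 0.00519R* = 0.643, so R* = 124.
Substitute into dR/dt = 0: 0.885(1 - 124/337) = 0.0473C*.
The bracket is 0.632, giving C* = 0.56/0.0473 = 11.8.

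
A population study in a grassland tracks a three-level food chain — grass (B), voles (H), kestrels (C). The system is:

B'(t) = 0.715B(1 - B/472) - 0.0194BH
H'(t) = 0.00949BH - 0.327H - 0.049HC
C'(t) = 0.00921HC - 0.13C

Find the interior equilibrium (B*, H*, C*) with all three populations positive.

B* ≈ 291, H* ≈ 14.1, C* ≈ 49.7

From dC/dt = 0: 0.00921H* = 0.13, so H* = 14.1.
From dB/dt = 0: 0.715(1 - B*/472) = 0.0194·14.1, giving B* = 472·(1 - 0.383) = 291.
From dH/dt = 0: 0.00949·291 - 0.327 = 0.049C*, so C* = 2.44/0.049 = 49.7.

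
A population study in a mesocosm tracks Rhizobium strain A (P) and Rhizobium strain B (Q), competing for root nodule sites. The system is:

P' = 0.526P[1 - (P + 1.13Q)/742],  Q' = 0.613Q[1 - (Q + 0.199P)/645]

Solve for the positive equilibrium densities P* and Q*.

P* ≈ 17, Q* ≈ 642

Setting both brackets to zero gives the nullclines P + 1.13Q = 742 and 0.199P + Q = 645.
Substituting Q = 645 - 0.199P into the first: P(1 - 1.13·0.199) = 742 - 1.13·645.
So P* = 13.2/0.775 = 17, and then Q* = 645 - 0.199·17 = 642.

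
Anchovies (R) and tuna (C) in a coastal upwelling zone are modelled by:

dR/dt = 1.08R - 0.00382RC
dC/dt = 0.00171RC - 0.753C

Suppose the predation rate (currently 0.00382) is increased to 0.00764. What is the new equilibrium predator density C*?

At the interior fixed point, setting dR/dt = 0 with R > 0 fixes C* = (prey growth rate)/(RC coefficient) — independent of the other coefficients.
With the change, C* = 1.08/0.00764 = 141; it falls from 283.

C* ≈ 141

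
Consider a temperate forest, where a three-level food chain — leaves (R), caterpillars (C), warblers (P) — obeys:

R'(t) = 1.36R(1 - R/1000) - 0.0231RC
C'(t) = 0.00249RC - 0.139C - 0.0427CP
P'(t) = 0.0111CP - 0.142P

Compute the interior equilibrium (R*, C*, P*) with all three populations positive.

R* ≈ 783, C* ≈ 12.8, P* ≈ 42.4

From dP/dt = 0: 0.0111C* = 0.142, so C* = 12.8.
From dR/dt = 0: 1.36(1 - R*/1000) = 0.0231·12.8, giving R* = 1000·(1 - 0.217) = 783.
From dC/dt = 0: 0.00249·783 - 0.139 = 0.0427P*, so P* = 1.81/0.0427 = 42.4.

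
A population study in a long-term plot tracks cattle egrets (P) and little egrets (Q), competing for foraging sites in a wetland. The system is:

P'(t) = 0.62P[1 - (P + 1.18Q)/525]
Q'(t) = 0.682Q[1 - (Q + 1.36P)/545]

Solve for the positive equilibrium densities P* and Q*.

Setting both brackets to zero gives the nullclines P + 1.18Q = 525 and 1.36P + Q = 545.
Substituting Q = 545 - 1.36P into the first: P(1 - 1.18·1.36) = 525 - 1.18·545.
So P* = -118/-0.605 = 195, and then Q* = 545 - 1.36·195 = 279.

P* ≈ 195, Q* ≈ 279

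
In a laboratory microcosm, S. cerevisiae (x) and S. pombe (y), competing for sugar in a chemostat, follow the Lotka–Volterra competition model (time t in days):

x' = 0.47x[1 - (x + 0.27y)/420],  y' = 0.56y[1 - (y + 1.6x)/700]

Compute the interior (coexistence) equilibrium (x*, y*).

x* ≈ 407, y* ≈ 49.3

Setting both brackets to zero gives the nullclines x + 0.27y = 420 and 1.6x + y = 700.
Substituting y = 700 - 1.6x into the first: x(1 - 0.27·1.6) = 420 - 0.27·700.
So x* = 231/0.568 = 407, and then y* = 700 - 1.6·407 = 49.3.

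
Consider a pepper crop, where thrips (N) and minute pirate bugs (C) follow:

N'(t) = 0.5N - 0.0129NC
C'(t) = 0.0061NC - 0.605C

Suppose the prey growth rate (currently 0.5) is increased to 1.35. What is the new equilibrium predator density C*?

C* ≈ 105

At the interior fixed point, setting dN/dt = 0 with N > 0 fixes C* = (prey growth rate)/(NC coefficient) — independent of the other coefficients.
With the change, C* = 1.35/0.0129 = 105; it rises from 38.8.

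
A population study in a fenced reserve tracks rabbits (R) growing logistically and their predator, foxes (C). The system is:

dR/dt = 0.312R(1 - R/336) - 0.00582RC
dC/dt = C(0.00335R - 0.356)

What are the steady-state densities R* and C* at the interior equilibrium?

R* ≈ 106, C* ≈ 36.7

From dC/dt = 0 with C > 0: 0.00335R* = 0.356, so R* = 106.
Substitute into dR/dt = 0: 0.312(1 - 106/336) = 0.00582C*.
The bracket is 0.684, giving C* = 0.213/0.00582 = 36.7.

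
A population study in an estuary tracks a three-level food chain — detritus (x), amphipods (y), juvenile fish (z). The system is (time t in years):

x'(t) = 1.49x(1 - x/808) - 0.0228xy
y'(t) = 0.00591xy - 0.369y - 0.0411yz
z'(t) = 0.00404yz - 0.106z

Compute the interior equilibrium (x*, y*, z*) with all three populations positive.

From dz/dt = 0: 0.00404y* = 0.106, so y* = 26.2.
From dx/dt = 0: 1.49(1 - x*/808) = 0.0228·26.2, giving x* = 808·(1 - 0.401) = 484.
From dy/dt = 0: 0.00591·484 - 0.369 = 0.0411z*, so z* = 2.49/0.0411 = 60.6.

x* ≈ 484, y* ≈ 26.2, z* ≈ 60.6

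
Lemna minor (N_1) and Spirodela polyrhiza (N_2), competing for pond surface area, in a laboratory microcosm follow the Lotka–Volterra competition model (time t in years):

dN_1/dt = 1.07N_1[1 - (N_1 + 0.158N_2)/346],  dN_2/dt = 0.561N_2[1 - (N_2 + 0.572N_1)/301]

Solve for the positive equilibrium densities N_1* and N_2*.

N_1* ≈ 328, N_2* ≈ 113

Setting both brackets to zero gives the nullclines N_1 + 0.158N_2 = 346 and 0.572N_1 + N_2 = 301.
Substituting N_2 = 301 - 0.572N_1 into the first: N_1(1 - 0.158·0.572) = 346 - 0.158·301.
So N_1* = 298/0.91 = 328, and then N_2* = 301 - 0.572·328 = 113.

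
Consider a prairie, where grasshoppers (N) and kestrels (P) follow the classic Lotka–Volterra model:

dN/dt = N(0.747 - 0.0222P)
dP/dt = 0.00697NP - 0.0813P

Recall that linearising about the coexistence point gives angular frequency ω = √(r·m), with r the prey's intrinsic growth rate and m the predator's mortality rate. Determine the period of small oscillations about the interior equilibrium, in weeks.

Here r = 0.747 and m = 0.0813, so r·m = 0.0607.
ω = √0.0607 = 0.246 per week, hence T = 2π/ω ≈ 25.5 weeks.

T ≈ 25.5 weeks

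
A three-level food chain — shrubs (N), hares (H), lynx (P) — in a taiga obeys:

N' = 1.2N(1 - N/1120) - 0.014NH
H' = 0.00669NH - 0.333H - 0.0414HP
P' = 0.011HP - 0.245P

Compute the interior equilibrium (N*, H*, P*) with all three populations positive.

N* ≈ 829, H* ≈ 22.3, P* ≈ 126

From dP/dt = 0: 0.011H* = 0.245, so H* = 22.3.
From dN/dt = 0: 1.2(1 - N*/1120) = 0.014·22.3, giving N* = 1120·(1 - 0.26) = 829.
From dH/dt = 0: 0.00669·829 - 0.333 = 0.0414P*, so P* = 5.21/0.0414 = 126.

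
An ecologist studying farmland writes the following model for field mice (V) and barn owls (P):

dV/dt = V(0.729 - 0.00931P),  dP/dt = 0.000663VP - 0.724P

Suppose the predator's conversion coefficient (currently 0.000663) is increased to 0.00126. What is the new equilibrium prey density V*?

At the interior fixed point, setting dP/dt = 0 with P > 0 fixes V* = (predator death rate)/(VP coefficient) — independent of the other coefficients.
With the change, V* = 0.724/0.00126 = 575; it falls from 1090.

V* ≈ 575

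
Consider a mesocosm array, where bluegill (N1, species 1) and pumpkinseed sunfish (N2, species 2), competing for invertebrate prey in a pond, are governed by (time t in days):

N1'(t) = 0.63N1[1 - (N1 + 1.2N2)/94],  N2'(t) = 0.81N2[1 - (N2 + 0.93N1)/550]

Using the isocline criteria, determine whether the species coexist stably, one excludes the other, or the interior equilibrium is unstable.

Compare the nullcline intercepts: K1/α12 = 94/1.2 = 78.3 < K2 = 550; K2/α21 = 550/0.93 = 591 > K1 = 94.
Since the inequalities point opposite ways, species 2 can invade but species 1 cannot.

species 2 excludes species 1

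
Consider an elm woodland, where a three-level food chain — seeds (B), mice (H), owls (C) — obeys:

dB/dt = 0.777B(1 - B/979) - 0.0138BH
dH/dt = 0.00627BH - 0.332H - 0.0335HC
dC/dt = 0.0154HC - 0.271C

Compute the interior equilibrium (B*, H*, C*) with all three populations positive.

From dC/dt = 0: 0.0154H* = 0.271, so H* = 17.6.
From dB/dt = 0: 0.777(1 - B*/979) = 0.0138·17.6, giving B* = 979·(1 - 0.313) = 673.
From dH/dt = 0: 0.00627·673 - 0.332 = 0.0335C*, so C* = 3.89/0.0335 = 116.

B* ≈ 673, H* ≈ 17.6, C* ≈ 116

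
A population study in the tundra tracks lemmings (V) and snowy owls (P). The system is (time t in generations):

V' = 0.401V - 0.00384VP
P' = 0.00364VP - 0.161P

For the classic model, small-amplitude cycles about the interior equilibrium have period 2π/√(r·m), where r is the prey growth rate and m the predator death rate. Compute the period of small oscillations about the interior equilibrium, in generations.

T ≈ 24.7 generations

Here r = 0.401 and m = 0.161, so r·m = 0.0646.
ω = √0.0646 = 0.254 per generation, hence T = 2π/ω ≈ 24.7 generations.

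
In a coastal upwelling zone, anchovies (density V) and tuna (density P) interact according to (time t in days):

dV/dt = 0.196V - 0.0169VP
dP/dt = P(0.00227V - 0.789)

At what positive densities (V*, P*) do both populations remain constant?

V* ≈ 348, P* ≈ 11.6

Set dP/dt = 0 with P > 0: 0.00227V - 0.789 = 0, so V* = 0.789/0.00227 = 348.
Set dV/dt = 0 with V > 0: 0.196 - 0.0169P = 0, so P* = 0.196/0.0169 = 11.6.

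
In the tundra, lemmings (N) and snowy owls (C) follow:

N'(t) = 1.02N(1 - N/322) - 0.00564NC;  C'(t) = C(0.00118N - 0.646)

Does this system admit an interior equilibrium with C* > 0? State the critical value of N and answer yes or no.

Threshold N = 547; K < 547, so no, the predator goes extinct.

The predator equation gives dC/dt > 0 only when N > 0.646/0.00118 = 547.
Without the predator, N → K = 322. Since 322 < 547, the predator cannot invade.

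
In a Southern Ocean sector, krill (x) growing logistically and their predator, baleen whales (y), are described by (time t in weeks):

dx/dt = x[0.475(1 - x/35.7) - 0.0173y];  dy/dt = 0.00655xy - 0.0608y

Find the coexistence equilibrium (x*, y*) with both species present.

x* ≈ 9.28, y* ≈ 20.3

From dy/dt = 0 with y > 0: 0.00655x* = 0.0608, so x* = 9.28.
Substitute into dx/dt = 0: 0.475(1 - 9.28/35.7) = 0.0173y*.
The bracket is 0.74, giving y* = 0.351/0.0173 = 20.3.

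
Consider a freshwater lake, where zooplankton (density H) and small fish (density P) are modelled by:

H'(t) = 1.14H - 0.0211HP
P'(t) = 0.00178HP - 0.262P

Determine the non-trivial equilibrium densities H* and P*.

H* ≈ 147, P* ≈ 54

Set dP/dt = 0 with P > 0: 0.00178H - 0.262 = 0, so H* = 0.262/0.00178 = 147.
Set dH/dt = 0 with H > 0: 1.14 - 0.0211P = 0, so P* = 1.14/0.0211 = 54.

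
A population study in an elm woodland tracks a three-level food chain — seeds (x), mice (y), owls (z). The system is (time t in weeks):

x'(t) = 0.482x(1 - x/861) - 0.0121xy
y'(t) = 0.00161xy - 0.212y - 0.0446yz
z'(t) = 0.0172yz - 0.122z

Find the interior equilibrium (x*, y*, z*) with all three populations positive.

From dz/dt = 0: 0.0172y* = 0.122, so y* = 7.09.
From dx/dt = 0: 0.482(1 - x*/861) = 0.0121·7.09, giving x* = 861·(1 - 0.178) = 708.
From dy/dt = 0: 0.00161·708 - 0.212 = 0.0446z*, so z* = 0.927/0.0446 = 20.8.

x* ≈ 708, y* ≈ 7.09, z* ≈ 20.8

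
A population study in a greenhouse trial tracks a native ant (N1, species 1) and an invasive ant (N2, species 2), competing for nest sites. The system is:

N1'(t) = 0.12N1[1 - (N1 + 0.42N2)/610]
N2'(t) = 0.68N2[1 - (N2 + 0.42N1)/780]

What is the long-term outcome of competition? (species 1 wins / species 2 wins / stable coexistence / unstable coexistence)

Compare the nullcline intercepts: K1/α12 = 610/0.42 = 1450 > K2 = 780; K2/α21 = 780/0.42 = 1860 > K1 = 610.
Since both inequalities hold, each species can invade when rare, so the interior equilibrium is stable.

stable coexistence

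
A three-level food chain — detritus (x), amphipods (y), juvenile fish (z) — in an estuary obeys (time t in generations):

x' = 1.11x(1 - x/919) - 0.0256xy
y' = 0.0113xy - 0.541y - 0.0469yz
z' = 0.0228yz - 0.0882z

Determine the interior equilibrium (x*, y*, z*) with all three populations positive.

x* ≈ 837, y* ≈ 3.87, z* ≈ 190

From dz/dt = 0: 0.0228y* = 0.0882, so y* = 3.87.
From dx/dt = 0: 1.11(1 - x*/919) = 0.0256·3.87, giving x* = 919·(1 - 0.0892) = 837.
From dy/dt = 0: 0.0113·837 - 0.541 = 0.0469z*, so z* = 8.92/0.0469 = 190.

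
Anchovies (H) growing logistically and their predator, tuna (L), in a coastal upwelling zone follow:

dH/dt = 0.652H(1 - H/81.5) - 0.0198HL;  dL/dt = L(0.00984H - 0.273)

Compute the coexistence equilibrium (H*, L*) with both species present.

From dL/dt = 0 with L > 0: 0.00984H* = 0.273, so H* = 27.7.
Substitute into dH/dt = 0: 0.652(1 - 27.7/81.5) = 0.0198L*.
The bracket is 0.66, giving L* = 0.43/0.0198 = 21.7.

H* ≈ 27.7, L* ≈ 21.7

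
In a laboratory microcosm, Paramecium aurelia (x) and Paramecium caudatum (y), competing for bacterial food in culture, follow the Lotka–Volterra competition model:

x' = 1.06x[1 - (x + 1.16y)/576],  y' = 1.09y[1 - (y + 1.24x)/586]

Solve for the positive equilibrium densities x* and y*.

Setting both brackets to zero gives the nullclines x + 1.16y = 576 and 1.24x + y = 586.
Substituting y = 586 - 1.24x into the first: x(1 - 1.16·1.24) = 576 - 1.16·586.
So x* = -104/-0.438 = 237, and then y* = 586 - 1.24·237 = 293.

x* ≈ 237, y* ≈ 293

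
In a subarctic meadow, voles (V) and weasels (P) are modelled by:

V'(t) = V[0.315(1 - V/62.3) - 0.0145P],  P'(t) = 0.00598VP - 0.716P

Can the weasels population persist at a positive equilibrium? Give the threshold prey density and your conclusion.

Threshold V = 120; K < 120, so no, the predator goes extinct.

The predator equation gives dP/dt > 0 only when V > 0.716/0.00598 = 120.
Without the predator, V → K = 62.3. Since 62.3 < 120, the predator cannot invade.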